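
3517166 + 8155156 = 11672322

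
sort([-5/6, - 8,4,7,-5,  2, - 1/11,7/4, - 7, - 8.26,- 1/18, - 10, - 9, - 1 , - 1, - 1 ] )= [ - 10,  -  9, - 8.26, - 8,-7, - 5, - 1, - 1, - 1, - 5/6, - 1/11, - 1/18,7/4,2,4,7] 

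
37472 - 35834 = 1638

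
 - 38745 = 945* ( - 41 )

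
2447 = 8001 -5554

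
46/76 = 23/38 = 0.61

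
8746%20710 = 8746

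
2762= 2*1381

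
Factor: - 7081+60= - 7^1*17^1*59^1= - 7021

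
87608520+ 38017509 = 125626029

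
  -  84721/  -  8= 84721/8 = 10590.12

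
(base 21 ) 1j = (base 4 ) 220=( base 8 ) 50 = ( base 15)2a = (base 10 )40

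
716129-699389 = 16740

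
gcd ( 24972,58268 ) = 8324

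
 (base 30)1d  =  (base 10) 43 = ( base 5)133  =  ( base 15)2d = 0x2B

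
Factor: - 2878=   -  2^1 * 1439^1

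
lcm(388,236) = 22892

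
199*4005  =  796995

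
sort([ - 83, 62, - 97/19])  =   [ - 83 , - 97/19 , 62 ]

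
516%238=40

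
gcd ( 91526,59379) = 1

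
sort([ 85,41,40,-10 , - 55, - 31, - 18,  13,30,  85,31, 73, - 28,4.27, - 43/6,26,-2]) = [ - 55, - 31,  -  28, - 18, - 10  , - 43/6, - 2,4.27, 13 , 26,  30 , 31,40,41  ,  73,85, 85]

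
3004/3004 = 1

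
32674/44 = 16337/22= 742.59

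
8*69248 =553984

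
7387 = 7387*1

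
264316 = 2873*92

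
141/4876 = 141/4876 = 0.03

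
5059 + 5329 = 10388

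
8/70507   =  8/70507 = 0.00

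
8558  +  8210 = 16768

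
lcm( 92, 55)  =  5060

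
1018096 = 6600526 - 5582430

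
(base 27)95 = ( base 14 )13a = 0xF8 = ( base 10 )248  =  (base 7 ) 503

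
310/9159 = 310/9159 = 0.03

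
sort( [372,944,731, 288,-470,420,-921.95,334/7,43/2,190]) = [ - 921.95,  -  470,43/2,334/7,190,288, 372,420,731,944]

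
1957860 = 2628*745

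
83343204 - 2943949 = 80399255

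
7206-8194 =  - 988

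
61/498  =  61/498 = 0.12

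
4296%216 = 192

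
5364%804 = 540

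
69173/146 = 473 + 115/146 = 473.79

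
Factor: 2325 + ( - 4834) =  - 13^1*193^1 = - 2509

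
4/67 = 4/67 =0.06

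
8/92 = 2/23  =  0.09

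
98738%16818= 14648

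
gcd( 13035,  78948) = 3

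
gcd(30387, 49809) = 3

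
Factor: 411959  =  31^1*97^1*137^1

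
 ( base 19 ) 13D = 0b110101111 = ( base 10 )431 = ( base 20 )11b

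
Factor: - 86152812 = -2^2*3^1*1171^1*6131^1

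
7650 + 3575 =11225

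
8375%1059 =962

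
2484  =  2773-289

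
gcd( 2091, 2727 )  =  3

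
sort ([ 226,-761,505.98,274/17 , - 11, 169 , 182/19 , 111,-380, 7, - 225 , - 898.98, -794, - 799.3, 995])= [ - 898.98,-799.3, - 794, - 761,  -  380,- 225, - 11 , 7 , 182/19, 274/17,111,169, 226,505.98, 995] 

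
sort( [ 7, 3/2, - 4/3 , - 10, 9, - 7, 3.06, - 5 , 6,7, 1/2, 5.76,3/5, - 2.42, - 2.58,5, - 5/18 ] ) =[ - 10, - 7 , - 5,-2.58 , - 2.42, - 4/3, - 5/18,1/2, 3/5,3/2 , 3.06, 5,5.76, 6,7,7 , 9 ] 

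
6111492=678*9014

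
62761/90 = 62761/90 = 697.34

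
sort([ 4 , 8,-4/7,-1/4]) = [ - 4/7,  -  1/4,4 , 8 ]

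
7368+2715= 10083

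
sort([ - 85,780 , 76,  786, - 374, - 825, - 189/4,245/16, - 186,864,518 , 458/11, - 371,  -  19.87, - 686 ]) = [-825, - 686, - 374, - 371, - 186, - 85, - 189/4, - 19.87,245/16, 458/11,  76, 518,780,786,864]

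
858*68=58344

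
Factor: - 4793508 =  - 2^2*3^2*133153^1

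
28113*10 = 281130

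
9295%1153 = 71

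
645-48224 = -47579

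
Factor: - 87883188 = -2^2*3^1*61^1*211^1*569^1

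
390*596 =232440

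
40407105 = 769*52545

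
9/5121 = 1/569  =  0.00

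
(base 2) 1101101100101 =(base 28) 8QD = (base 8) 15545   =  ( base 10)7013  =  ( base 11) 52A6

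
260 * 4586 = 1192360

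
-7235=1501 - 8736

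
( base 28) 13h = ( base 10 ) 885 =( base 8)1565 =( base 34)q1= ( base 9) 1183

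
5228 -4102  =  1126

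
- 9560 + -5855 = -15415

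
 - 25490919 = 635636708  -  661127627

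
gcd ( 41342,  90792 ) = 2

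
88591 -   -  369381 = 457972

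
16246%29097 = 16246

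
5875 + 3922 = 9797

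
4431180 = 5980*741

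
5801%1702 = 695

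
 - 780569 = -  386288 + -394281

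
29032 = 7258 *4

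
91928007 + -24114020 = 67813987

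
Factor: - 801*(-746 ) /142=3^2*71^( - 1 )*89^1 * 373^1= 298773/71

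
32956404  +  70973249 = 103929653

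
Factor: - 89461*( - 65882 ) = 2^1*137^1*653^1 *32941^1= 5893869602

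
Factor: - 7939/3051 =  - 3^(  -  3)*17^1*113^( - 1)*467^1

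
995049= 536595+458454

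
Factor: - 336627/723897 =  - 113/243 = -3^ (-5)*113^1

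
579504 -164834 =414670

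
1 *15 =15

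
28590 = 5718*5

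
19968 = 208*96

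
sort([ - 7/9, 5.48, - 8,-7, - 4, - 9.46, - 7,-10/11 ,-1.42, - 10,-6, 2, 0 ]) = [ - 10,-9.46,  -  8, - 7,  -  7,-6, - 4, - 1.42, - 10/11,-7/9,0 , 2, 5.48 ] 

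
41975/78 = 41975/78  =  538.14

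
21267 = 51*417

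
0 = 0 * 6082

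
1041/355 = 1041/355 = 2.93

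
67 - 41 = 26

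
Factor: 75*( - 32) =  - 2400 = -2^5*3^1*5^2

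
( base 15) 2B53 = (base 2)10010001010111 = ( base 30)aa3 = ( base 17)1f34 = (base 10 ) 9303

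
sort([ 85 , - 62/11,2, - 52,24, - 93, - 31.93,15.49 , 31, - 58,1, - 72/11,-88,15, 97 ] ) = [-93, - 88, - 58, - 52, - 31.93, - 72/11,-62/11,  1,2,15,15.49 , 24,31,85, 97]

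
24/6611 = 24/6611=0.00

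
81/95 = 81/95=0.85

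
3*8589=25767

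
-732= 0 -732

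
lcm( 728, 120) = 10920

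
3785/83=3785/83 = 45.60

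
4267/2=4267/2 = 2133.50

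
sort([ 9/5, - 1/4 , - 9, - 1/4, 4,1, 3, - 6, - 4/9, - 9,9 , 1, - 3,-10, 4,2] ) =[  -  10,-9, - 9, - 6, - 3, - 4/9, - 1/4,-1/4,1,1,9/5, 2,3, 4,4, 9]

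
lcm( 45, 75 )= 225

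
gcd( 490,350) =70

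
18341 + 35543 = 53884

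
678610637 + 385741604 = 1064352241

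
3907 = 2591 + 1316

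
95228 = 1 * 95228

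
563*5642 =3176446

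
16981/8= 2122+5/8 = 2122.62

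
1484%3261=1484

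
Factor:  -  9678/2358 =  - 3^(-1) *131^(- 1 ) * 1613^1 = -  1613/393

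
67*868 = 58156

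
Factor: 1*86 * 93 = 2^1*3^1*31^1*43^1 = 7998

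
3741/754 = 4 + 25/26= 4.96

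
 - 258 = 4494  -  4752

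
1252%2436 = 1252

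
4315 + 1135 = 5450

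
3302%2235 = 1067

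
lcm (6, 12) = 12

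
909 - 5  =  904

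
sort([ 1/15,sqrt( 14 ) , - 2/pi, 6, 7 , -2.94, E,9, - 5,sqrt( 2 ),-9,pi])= [ -9, - 5,-2.94,-2/pi,1/15, sqrt(2),E , pi,sqrt (14),6,7,9 ] 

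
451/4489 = 451/4489 = 0.10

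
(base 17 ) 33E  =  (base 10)932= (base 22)1k8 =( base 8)1644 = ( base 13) 569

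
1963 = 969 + 994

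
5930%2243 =1444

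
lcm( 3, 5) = 15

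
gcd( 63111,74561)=1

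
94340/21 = 94340/21 = 4492.38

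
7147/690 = 7147/690 = 10.36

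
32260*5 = 161300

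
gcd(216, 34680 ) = 24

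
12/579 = 4/193 = 0.02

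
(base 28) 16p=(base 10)977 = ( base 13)5a2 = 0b1111010001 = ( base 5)12402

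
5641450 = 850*6637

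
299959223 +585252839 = 885212062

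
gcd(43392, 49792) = 128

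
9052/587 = 9052/587= 15.42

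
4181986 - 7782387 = -3600401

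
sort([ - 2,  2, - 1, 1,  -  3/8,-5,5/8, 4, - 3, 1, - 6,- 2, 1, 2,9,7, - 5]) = [ - 6, - 5 , - 5, - 3,  -  2, - 2,-1, - 3/8, 5/8, 1,1, 1, 2,2, 4,7, 9 ] 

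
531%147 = 90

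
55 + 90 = 145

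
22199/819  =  22199/819=27.11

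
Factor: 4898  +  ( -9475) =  - 23^1 * 199^1 =- 4577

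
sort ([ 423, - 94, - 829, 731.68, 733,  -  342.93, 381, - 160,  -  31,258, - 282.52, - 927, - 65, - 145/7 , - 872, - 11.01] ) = [ - 927, - 872, - 829, - 342.93 ,-282.52, - 160, - 94, - 65, - 31, - 145/7, - 11.01, 258, 381  ,  423, 731.68,733]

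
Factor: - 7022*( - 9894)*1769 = 122902456692  =  2^2* 3^1 * 17^1 * 29^1*  61^1*97^1*3511^1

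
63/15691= 63/15691 = 0.00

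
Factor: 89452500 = 2^2*3^1*5^4 * 11927^1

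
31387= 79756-48369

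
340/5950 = 2/35 = 0.06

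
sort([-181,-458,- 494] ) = [ - 494, - 458,  -  181] 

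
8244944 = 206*40024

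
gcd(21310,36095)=5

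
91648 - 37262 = 54386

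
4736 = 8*592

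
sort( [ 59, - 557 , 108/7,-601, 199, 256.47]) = [ - 601, - 557, 108/7,  59, 199, 256.47 ]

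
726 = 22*33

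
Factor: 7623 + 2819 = 10442  =  2^1*23^1*227^1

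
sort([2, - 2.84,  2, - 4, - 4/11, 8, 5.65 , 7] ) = [ - 4, - 2.84, - 4/11, 2 , 2, 5.65, 7,8 ]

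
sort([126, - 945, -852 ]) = [ - 945, - 852,126] 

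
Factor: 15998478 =2^1*3^1*23^1 * 115931^1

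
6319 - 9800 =-3481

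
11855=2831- - 9024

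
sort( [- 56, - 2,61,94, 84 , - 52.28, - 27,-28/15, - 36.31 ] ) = [ - 56, - 52.28, - 36.31, - 27 , - 2, - 28/15,61, 84, 94 ] 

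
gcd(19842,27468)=6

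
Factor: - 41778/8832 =- 6963/1472 = - 2^( - 6)*3^1 * 11^1*23^( - 1 ) * 211^1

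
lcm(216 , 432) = 432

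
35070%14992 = 5086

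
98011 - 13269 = 84742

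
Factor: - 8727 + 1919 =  - 6808 = - 2^3*23^1 * 37^1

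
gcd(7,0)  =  7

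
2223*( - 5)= - 11115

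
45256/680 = 5657/85 = 66.55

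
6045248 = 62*97504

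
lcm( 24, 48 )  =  48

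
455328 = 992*459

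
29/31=29/31 =0.94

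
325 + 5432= 5757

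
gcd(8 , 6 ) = 2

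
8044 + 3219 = 11263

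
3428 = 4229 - 801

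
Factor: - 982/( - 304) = 491/152 = 2^( -3 ) * 19^( - 1)* 491^1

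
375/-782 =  - 1 + 407/782 = - 0.48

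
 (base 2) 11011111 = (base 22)a3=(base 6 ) 1011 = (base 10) 223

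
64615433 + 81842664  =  146458097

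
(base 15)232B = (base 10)7466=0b1110100101010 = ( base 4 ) 1310222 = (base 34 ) 6fk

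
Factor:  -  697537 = - 29^1*67^1*359^1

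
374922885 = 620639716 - 245716831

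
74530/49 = 1521+1/49 = 1521.02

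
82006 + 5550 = 87556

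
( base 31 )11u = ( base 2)1111111110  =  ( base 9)1355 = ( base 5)13042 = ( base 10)1022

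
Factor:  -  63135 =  - 3^2*5^1*23^1* 61^1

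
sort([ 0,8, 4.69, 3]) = [0,3  ,  4.69,8 ] 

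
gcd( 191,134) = 1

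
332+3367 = 3699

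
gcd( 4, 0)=4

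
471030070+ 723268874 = 1194298944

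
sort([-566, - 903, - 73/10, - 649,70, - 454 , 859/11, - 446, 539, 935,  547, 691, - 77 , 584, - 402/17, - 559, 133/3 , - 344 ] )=[ - 903, -649, - 566, - 559,-454, - 446, - 344, - 77,-402/17 , - 73/10,133/3,70, 859/11, 539,547,  584, 691, 935]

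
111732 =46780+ 64952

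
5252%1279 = 136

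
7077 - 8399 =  - 1322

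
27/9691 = 27/9691 = 0.00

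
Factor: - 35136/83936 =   -  18/43 = - 2^1*3^2*43^( - 1) 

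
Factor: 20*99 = 1980  =  2^2*3^2*5^1*11^1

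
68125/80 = 851 + 9/16 =851.56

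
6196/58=3098/29 = 106.83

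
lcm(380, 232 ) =22040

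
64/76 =16/19 = 0.84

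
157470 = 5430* 29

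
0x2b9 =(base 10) 697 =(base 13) 418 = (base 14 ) 37b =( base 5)10242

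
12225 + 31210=43435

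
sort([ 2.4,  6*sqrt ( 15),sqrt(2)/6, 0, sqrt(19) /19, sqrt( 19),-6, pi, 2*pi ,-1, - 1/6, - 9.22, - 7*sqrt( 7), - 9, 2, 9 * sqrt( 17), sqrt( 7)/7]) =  [ - 7*sqrt( 7), - 9.22, - 9, - 6 ,-1,  -  1/6,0 , sqrt( 19)/19, sqrt( 2) /6, sqrt( 7 ) /7, 2, 2.4, pi,sqrt( 19),  2*pi,6*sqrt( 15), 9*sqrt( 17)]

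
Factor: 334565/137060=2^( - 2)*11^1*79^1*89^( - 1) =869/356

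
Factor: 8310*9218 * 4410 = 337812967800 =2^3*3^3*5^2*  7^2*11^1 * 277^1*419^1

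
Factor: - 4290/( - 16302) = 5/19 = 5^1*19^(  -  1 )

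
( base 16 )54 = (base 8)124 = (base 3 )10010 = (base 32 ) 2K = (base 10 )84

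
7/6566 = 1/938 = 0.00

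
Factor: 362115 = 3^2*5^1*13^1*619^1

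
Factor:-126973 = -7^1*11^1*17^1*97^1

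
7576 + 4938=12514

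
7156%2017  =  1105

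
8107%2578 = 373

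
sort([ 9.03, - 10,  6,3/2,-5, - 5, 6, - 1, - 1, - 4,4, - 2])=[ - 10, - 5, - 5, - 4, - 2, - 1, - 1,3/2,4, 6, 6, 9.03 ] 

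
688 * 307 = 211216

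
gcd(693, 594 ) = 99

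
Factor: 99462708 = 2^2*3^3*920951^1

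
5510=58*95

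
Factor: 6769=7^1*967^1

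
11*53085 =583935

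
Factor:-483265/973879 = - 5^1*17^(-1)*19^1*5087^1 * 57287^( - 1 ) 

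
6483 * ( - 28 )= - 181524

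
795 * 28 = 22260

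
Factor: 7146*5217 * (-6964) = -2^3 *3^3*37^1*47^1 * 397^1*1741^1 = - 259622669448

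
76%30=16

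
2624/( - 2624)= - 1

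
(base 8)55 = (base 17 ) 2b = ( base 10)45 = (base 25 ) 1K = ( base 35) 1A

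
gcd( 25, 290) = 5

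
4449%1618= 1213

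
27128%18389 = 8739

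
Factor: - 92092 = -2^2 * 7^1*11^1*13^1 * 23^1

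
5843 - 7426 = -1583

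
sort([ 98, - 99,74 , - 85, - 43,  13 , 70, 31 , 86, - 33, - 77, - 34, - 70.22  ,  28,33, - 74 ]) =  [ - 99,  -  85, - 77, - 74, - 70.22, - 43, - 34, - 33,13,28, 31,33, 70,74, 86,98 ]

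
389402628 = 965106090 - 575703462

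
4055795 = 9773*415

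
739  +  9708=10447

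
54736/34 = 27368/17  =  1609.88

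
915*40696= 37236840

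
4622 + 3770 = 8392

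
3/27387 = 1/9129 = 0.00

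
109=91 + 18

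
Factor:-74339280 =- 2^4* 3^2*5^1*223^1*463^1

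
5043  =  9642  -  4599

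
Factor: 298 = 2^1*149^1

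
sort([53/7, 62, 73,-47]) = [  -  47,  53/7, 62, 73]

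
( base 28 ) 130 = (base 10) 868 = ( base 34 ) pi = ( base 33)qa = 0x364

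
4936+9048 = 13984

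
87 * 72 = 6264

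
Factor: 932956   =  2^2*233239^1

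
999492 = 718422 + 281070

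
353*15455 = 5455615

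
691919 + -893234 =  - 201315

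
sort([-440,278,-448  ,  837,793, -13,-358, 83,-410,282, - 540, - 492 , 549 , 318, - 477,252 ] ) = [ - 540,-492,  -  477,-448,-440, -410, - 358, - 13,83,252, 278, 282 , 318, 549,793, 837]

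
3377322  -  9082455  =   - 5705133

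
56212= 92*611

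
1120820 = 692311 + 428509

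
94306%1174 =386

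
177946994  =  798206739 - 620259745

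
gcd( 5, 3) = 1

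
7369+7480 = 14849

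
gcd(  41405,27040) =845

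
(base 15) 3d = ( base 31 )1R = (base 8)72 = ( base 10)58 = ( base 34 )1O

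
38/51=38/51 = 0.75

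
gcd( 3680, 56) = 8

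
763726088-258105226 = 505620862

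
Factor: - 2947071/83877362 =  - 155109/4414598 = - 2^( - 1 )*3^1 * 149^1*347^1*2207299^( - 1 )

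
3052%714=196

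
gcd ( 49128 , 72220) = 92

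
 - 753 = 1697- 2450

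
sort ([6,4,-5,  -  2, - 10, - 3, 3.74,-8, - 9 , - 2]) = [ - 10,  -  9, - 8, - 5, - 3, - 2, - 2 , 3.74,4,6]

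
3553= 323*11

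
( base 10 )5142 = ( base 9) 7043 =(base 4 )1100112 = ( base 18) FFC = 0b1010000010110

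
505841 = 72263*7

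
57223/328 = 174 + 151/328 = 174.46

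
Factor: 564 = 2^2 * 3^1*47^1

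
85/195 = 17/39 = 0.44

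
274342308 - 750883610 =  - 476541302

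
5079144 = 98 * 51828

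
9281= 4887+4394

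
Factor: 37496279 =23^1*1630273^1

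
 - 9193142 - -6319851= - 2873291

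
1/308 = 1/308 = 0.00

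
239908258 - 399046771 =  - 159138513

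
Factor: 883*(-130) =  - 114790  =  - 2^1*5^1 * 13^1*883^1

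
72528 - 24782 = 47746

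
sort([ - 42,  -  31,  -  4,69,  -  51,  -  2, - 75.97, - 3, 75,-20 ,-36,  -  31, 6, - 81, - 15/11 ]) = [ - 81, - 75.97 ,  -  51, -42 , - 36 , - 31, - 31, - 20, - 4,-3, - 2, - 15/11,6 , 69,75] 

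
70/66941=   10/9563 = 0.00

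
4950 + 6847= 11797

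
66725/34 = 1962  +  1/2  =  1962.50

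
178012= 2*89006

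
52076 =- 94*( - 554) 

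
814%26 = 8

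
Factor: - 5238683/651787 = -103^1 * 181^1*269^( - 1)*281^1 * 2423^(  -  1 )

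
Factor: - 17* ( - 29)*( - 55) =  - 5^1 * 11^1*17^1*29^1 =- 27115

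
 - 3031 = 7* ( - 433)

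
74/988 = 37/494  =  0.07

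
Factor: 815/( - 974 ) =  - 2^( - 1)*5^1*163^1 *487^(-1)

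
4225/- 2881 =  - 4225/2881 = -1.47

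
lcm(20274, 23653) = 141918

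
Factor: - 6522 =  - 2^1*3^1*1087^1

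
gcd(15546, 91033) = 1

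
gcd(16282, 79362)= 2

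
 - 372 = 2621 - 2993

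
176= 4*44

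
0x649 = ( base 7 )4456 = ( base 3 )2012121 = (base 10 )1609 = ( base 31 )1KS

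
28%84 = 28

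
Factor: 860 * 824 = 2^5* 5^1*43^1 * 103^1=708640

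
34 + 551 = 585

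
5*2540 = 12700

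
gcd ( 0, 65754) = 65754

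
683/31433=683/31433=0.02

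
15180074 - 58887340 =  - 43707266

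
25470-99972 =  - 74502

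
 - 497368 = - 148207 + -349161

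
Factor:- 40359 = -3^1*11^1*1223^1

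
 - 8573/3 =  - 8573/3 = -2857.67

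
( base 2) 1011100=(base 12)78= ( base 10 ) 92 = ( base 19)4G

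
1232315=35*35209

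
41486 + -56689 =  - 15203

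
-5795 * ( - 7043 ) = 40814185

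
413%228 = 185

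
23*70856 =1629688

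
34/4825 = 34/4825 = 0.01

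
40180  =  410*98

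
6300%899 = 7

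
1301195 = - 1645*(  -  791 )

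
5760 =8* 720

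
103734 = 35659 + 68075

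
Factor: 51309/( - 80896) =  - 2^ ( - 10)*3^2 * 79^(-1)*5701^1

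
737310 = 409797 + 327513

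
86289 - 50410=35879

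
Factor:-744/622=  - 372/311 =- 2^2*3^1 * 31^1*311^( - 1 ) 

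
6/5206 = 3/2603 = 0.00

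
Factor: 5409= 3^2*601^1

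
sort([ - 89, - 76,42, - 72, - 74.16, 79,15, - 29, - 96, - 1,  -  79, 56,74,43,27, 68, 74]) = [ - 96, - 89, - 79, - 76, - 74.16,- 72, - 29, - 1, 15, 27, 42,43, 56,68, 74, 74,79 ] 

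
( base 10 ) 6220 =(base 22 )cig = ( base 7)24064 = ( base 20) fb0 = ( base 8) 14114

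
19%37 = 19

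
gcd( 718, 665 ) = 1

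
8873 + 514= 9387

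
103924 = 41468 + 62456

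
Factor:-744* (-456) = 2^6*3^2*19^1*31^1  =  339264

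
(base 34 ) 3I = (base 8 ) 170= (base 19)66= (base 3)11110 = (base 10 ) 120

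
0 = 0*960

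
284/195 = 284/195 = 1.46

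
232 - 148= 84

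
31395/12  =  10465/4=2616.25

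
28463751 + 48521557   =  76985308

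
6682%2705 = 1272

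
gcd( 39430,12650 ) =10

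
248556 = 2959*84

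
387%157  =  73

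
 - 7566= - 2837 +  - 4729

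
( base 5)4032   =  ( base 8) 1005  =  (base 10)517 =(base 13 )30a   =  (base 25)KH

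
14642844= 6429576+8213268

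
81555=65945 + 15610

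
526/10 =52  +  3/5 = 52.60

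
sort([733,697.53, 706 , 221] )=[ 221, 697.53,706, 733 ]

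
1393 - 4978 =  - 3585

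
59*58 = 3422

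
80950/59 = 80950/59= 1372.03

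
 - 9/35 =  -1+26/35 = -0.26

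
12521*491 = 6147811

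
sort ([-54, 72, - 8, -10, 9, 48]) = [ - 54, - 10,-8, 9 , 48, 72]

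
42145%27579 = 14566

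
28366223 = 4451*6373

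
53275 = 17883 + 35392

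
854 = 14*61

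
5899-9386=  - 3487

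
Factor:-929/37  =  -37^( -1)*929^1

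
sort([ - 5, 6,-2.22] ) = [-5,- 2.22, 6]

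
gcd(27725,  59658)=1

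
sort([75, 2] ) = [2,  75]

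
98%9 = 8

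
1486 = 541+945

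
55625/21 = 2648+17/21  =  2648.81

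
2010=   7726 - 5716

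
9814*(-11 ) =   -  107954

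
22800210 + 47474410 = 70274620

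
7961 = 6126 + 1835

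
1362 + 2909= 4271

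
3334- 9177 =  - 5843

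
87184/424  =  10898/53=205.62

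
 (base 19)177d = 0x253c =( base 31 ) 9sf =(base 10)9532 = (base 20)13gc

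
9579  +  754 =10333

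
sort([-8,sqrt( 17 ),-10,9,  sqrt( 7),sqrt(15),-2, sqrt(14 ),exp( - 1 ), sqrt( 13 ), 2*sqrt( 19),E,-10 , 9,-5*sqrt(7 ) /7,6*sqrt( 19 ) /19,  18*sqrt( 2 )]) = [ - 10,-10, - 8, - 2,-5*sqrt ( 7 ) /7,exp ( - 1), 6 * sqrt( 19) /19 , sqrt ( 7),E,sqrt( 13 ),sqrt( 14),sqrt( 15 ), sqrt( 17),2*sqrt( 19),9,9,18*sqrt( 2 )]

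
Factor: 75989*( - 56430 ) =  - 2^1 * 3^3* 5^1*11^1*19^1 * 75989^1= - 4288059270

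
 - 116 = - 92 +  - 24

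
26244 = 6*4374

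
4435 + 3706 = 8141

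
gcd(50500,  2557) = 1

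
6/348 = 1/58= 0.02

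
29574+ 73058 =102632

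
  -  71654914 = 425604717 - 497259631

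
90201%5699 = 4716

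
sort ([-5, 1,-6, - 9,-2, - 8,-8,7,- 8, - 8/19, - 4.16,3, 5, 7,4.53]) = [ - 9 ,- 8 ,- 8, - 8, - 6, - 5, - 4.16 ,- 2 ,- 8/19,1, 3,4.53,5,7,7]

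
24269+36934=61203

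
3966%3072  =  894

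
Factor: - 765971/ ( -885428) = 2^(-2)  *17^( - 1 )*29^( -1 )*449^( - 1)*765971^1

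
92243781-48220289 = 44023492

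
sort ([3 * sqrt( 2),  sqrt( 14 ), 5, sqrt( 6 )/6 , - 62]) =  [ - 62, sqrt(6)/6 , sqrt (14 ),3*sqrt(2),5] 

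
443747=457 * 971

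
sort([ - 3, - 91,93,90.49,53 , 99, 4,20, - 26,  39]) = [ - 91, - 26, - 3, 4, 20, 39, 53, 90.49, 93,  99] 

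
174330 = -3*( - 58110)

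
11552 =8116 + 3436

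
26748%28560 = 26748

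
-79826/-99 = 806 +32/99=806.32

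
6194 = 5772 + 422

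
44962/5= 44962/5 = 8992.40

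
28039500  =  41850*670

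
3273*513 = 1679049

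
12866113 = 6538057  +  6328056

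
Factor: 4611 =3^1*29^1*53^1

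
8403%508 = 275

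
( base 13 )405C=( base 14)3333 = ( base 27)c49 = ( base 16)22a1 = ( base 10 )8865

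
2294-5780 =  - 3486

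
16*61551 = 984816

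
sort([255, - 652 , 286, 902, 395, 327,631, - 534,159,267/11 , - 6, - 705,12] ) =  [ - 705, - 652, - 534,-6,12, 267/11, 159,255, 286, 327, 395,631,902 ] 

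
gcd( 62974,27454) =74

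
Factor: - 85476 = - 2^2*3^1 * 17^1*419^1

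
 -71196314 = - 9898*7193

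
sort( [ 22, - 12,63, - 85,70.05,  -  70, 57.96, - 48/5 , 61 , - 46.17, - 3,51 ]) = [-85, - 70, - 46.17, - 12, - 48/5, - 3 , 22,51,57.96 , 61,  63,  70.05 ] 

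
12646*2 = 25292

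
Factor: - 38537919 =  - 3^2 * 7^1*421^1*1453^1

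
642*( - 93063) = - 59746446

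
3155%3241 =3155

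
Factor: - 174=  - 2^1 * 3^1*29^1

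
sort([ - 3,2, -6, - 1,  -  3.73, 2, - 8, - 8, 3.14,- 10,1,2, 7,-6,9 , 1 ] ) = [-10,  -  8,-8, - 6, - 6, - 3.73, - 3, - 1,1,1,  2, 2,  2, 3.14, 7,9 ]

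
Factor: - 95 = -5^1 * 19^1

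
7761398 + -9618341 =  - 1856943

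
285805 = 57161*5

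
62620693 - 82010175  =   - 19389482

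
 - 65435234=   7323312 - 72758546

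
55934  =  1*55934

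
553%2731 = 553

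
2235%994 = 247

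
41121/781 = 41121/781 = 52.65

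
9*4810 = 43290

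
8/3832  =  1/479 = 0.00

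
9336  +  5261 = 14597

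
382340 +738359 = 1120699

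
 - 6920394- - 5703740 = -1216654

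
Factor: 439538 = 2^1 *11^1*19979^1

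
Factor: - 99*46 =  - 2^1*3^2*11^1 * 23^1 =- 4554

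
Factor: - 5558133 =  - 3^1*7^1*17^1*15569^1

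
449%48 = 17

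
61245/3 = 20415 = 20415.00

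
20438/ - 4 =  - 5110 + 1/2=- 5109.50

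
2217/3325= 2217/3325  =  0.67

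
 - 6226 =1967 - 8193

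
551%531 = 20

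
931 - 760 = 171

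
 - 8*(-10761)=86088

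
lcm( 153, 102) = 306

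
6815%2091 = 542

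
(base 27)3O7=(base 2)101100011010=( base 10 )2842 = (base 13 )13a8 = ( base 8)5432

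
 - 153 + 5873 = 5720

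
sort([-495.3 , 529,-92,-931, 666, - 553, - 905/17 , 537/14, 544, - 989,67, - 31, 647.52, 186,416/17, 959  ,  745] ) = [ - 989, - 931, - 553,-495.3,-92, - 905/17,-31, 416/17, 537/14, 67 , 186, 529,544, 647.52, 666 , 745, 959] 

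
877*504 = 442008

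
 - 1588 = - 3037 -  - 1449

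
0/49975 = 0=0.00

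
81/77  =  81/77=1.05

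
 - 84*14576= - 1224384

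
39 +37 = 76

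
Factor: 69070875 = 3^1*5^3*184189^1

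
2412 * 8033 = 19375596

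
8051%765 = 401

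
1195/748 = 1195/748= 1.60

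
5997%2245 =1507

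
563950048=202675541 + 361274507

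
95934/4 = 23983 + 1/2 = 23983.50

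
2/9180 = 1/4590 = 0.00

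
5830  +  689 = 6519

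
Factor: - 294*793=- 233142= - 2^1*3^1*7^2*13^1*61^1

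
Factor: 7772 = 2^2*29^1*67^1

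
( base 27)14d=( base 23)1DM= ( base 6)3534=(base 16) 352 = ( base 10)850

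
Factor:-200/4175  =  - 8/167  =  -2^3*167^( -1)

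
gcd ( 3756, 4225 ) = 1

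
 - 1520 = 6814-8334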